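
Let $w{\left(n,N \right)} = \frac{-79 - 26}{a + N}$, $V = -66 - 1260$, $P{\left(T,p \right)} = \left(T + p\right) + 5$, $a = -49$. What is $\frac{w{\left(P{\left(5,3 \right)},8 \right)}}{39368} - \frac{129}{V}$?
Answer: $\frac{4960871}{50959064} \approx 0.09735$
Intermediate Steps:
$P{\left(T,p \right)} = 5 + T + p$
$V = -1326$ ($V = -66 - 1260 = -1326$)
$w{\left(n,N \right)} = - \frac{105}{-49 + N}$ ($w{\left(n,N \right)} = \frac{-79 - 26}{-49 + N} = - \frac{105}{-49 + N}$)
$\frac{w{\left(P{\left(5,3 \right)},8 \right)}}{39368} - \frac{129}{V} = \frac{\left(-105\right) \frac{1}{-49 + 8}}{39368} - \frac{129}{-1326} = - \frac{105}{-41} \cdot \frac{1}{39368} - - \frac{43}{442} = \left(-105\right) \left(- \frac{1}{41}\right) \frac{1}{39368} + \frac{43}{442} = \frac{105}{41} \cdot \frac{1}{39368} + \frac{43}{442} = \frac{15}{230584} + \frac{43}{442} = \frac{4960871}{50959064}$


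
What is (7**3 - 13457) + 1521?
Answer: -11593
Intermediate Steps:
(7**3 - 13457) + 1521 = (343 - 13457) + 1521 = -13114 + 1521 = -11593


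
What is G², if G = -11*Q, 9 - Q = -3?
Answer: 17424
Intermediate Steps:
Q = 12 (Q = 9 - 1*(-3) = 9 + 3 = 12)
G = -132 (G = -11*12 = -132)
G² = (-132)² = 17424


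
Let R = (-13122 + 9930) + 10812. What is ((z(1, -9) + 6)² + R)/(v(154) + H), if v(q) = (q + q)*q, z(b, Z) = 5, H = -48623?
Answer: -7741/1191 ≈ -6.4996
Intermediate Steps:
R = 7620 (R = -3192 + 10812 = 7620)
v(q) = 2*q² (v(q) = (2*q)*q = 2*q²)
((z(1, -9) + 6)² + R)/(v(154) + H) = ((5 + 6)² + 7620)/(2*154² - 48623) = (11² + 7620)/(2*23716 - 48623) = (121 + 7620)/(47432 - 48623) = 7741/(-1191) = 7741*(-1/1191) = -7741/1191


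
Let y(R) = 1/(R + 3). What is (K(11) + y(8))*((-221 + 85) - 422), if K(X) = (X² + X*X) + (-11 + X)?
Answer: -1485954/11 ≈ -1.3509e+5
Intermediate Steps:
K(X) = -11 + X + 2*X² (K(X) = (X² + X²) + (-11 + X) = 2*X² + (-11 + X) = -11 + X + 2*X²)
y(R) = 1/(3 + R)
(K(11) + y(8))*((-221 + 85) - 422) = ((-11 + 11 + 2*11²) + 1/(3 + 8))*((-221 + 85) - 422) = ((-11 + 11 + 2*121) + 1/11)*(-136 - 422) = ((-11 + 11 + 242) + 1/11)*(-558) = (242 + 1/11)*(-558) = (2663/11)*(-558) = -1485954/11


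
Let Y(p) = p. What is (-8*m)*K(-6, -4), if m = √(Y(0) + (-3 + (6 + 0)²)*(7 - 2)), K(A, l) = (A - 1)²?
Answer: -392*√165 ≈ -5035.3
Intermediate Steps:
K(A, l) = (-1 + A)²
m = √165 (m = √(0 + (-3 + (6 + 0)²)*(7 - 2)) = √(0 + (-3 + 6²)*5) = √(0 + (-3 + 36)*5) = √(0 + 33*5) = √(0 + 165) = √165 ≈ 12.845)
(-8*m)*K(-6, -4) = (-8*√165)*(-1 - 6)² = -8*√165*(-7)² = -8*√165*49 = -392*√165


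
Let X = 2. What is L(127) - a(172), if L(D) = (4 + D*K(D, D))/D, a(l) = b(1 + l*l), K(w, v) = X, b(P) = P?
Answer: -3757037/127 ≈ -29583.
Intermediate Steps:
K(w, v) = 2
a(l) = 1 + l**2 (a(l) = 1 + l*l = 1 + l**2)
L(D) = (4 + 2*D)/D (L(D) = (4 + D*2)/D = (4 + 2*D)/D)
L(127) - a(172) = (2 + 4/127) - (1 + 172**2) = (2 + 4*(1/127)) - (1 + 29584) = (2 + 4/127) - 1*29585 = 258/127 - 29585 = -3757037/127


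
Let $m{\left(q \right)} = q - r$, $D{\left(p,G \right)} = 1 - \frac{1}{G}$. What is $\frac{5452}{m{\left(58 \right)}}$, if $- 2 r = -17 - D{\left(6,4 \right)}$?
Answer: $\frac{43616}{393} \approx 110.98$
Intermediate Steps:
$r = \frac{71}{8}$ ($r = - \frac{-17 - \frac{-1 + 4}{4}}{2} = - \frac{-17 - \frac{1}{4} \cdot 3}{2} = - \frac{-17 - \frac{3}{4}}{2} = \left(- \frac{1}{2}\right) \left(- \frac{71}{4}\right) = \frac{71}{8} \approx 8.875$)
$m{\left(q \right)} = - \frac{71}{8} + q$ ($m{\left(q \right)} = q - \frac{71}{8} = - \frac{71}{8} + q$)
$\frac{5452}{m{\left(58 \right)}} = \frac{5452}{- \frac{71}{8} + 58} = \frac{5452}{\frac{393}{8}} = 5452 \cdot \frac{8}{393} = \frac{43616}{393}$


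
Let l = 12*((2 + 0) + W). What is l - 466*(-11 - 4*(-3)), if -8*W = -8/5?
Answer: -2198/5 ≈ -439.60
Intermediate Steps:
W = ⅕ (W = -(-1)/5 = -⅛*(-8/5) = ⅕ ≈ 0.20000)
l = 132/5 (l = 12*((2 + 0) + ⅕) = 12*(2 + ⅕) = 12*(11/5) = 132/5 ≈ 26.400)
l - 466*(-11 - 4*(-3)) = 132/5 - 466*(-11 - 4*(-3)) = 132/5 - 466*(-11 + 12) = 132/5 - 466*1 = 132/5 - 466 = -2198/5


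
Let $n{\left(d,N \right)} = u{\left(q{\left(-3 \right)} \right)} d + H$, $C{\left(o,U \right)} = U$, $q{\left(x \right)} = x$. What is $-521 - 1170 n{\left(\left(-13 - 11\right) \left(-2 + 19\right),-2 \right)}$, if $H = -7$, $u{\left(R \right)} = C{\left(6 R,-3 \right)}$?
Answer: $-1424411$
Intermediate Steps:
$u{\left(R \right)} = -3$
$n{\left(d,N \right)} = -7 - 3 d$ ($n{\left(d,N \right)} = - 3 d - 7 = -7 - 3 d$)
$-521 - 1170 n{\left(\left(-13 - 11\right) \left(-2 + 19\right),-2 \right)} = -521 - 1170 \left(-7 - 3 \left(-13 - 11\right) \left(-2 + 19\right)\right) = -521 - 1170 \left(-7 - 3 \left(\left(-24\right) 17\right)\right) = -521 - 1170 \left(-7 - -1224\right) = -521 - 1170 \left(-7 + 1224\right) = -521 - 1423890 = -1424411$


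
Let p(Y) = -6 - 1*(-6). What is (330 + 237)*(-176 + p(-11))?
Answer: -99792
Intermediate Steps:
p(Y) = 0 (p(Y) = -6 + 6 = 0)
(330 + 237)*(-176 + p(-11)) = (330 + 237)*(-176 + 0) = 567*(-176) = -99792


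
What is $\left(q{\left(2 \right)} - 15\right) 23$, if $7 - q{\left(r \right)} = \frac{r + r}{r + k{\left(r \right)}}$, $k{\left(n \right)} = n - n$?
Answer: $-230$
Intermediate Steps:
$k{\left(n \right)} = 0$
$q{\left(r \right)} = 5$ ($q{\left(r \right)} = 7 - \frac{r + r}{r + 0} = 7 - \frac{2 r}{r} = 7 - 2 = 5$)
$\left(q{\left(2 \right)} - 15\right) 23 = \left(5 - 15\right) 23 = \left(-10\right) 23 = -230$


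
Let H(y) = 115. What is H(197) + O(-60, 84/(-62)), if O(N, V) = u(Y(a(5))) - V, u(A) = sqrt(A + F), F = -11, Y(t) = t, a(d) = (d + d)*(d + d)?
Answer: 3607/31 + sqrt(89) ≈ 125.79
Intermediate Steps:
a(d) = 4*d**2 (a(d) = (2*d)*(2*d) = 4*d**2)
u(A) = sqrt(-11 + A) (u(A) = sqrt(A - 11) = sqrt(-11 + A))
O(N, V) = sqrt(89) - V (O(N, V) = sqrt(-11 + 4*5**2) - V = sqrt(-11 + 4*25) - V = sqrt(-11 + 100) - V = sqrt(89) - V)
H(197) + O(-60, 84/(-62)) = 115 + (sqrt(89) - 84/(-62)) = 115 + (sqrt(89) - 84*(-1)/62) = 115 + (sqrt(89) - 1*(-42/31)) = 115 + (sqrt(89) + 42/31) = 115 + (42/31 + sqrt(89)) = 3607/31 + sqrt(89)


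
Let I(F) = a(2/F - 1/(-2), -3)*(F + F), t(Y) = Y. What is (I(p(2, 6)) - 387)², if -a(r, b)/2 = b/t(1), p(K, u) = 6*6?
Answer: 2025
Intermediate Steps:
p(K, u) = 36
a(r, b) = -2*b (a(r, b) = -2*b/1 = -2*b)
I(F) = 12*F (I(F) = (-2*(-3))*(F + F) = 6*(2*F) = 12*F)
(I(p(2, 6)) - 387)² = (12*36 - 387)² = (432 - 387)² = 45² = 2025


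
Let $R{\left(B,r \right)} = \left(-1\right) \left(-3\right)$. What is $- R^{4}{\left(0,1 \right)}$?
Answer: $-81$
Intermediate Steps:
$R{\left(B,r \right)} = 3$
$- R^{4}{\left(0,1 \right)} = - 3^{4} = \left(-1\right) 81 = -81$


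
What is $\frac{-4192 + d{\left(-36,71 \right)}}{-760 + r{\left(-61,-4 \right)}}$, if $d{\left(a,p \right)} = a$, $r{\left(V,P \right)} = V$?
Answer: $\frac{4228}{821} \approx 5.1498$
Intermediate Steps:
$\frac{-4192 + d{\left(-36,71 \right)}}{-760 + r{\left(-61,-4 \right)}} = \frac{-4192 - 36}{-760 - 61} = - \frac{4228}{-821} = \left(-4228\right) \left(- \frac{1}{821}\right) = \frac{4228}{821}$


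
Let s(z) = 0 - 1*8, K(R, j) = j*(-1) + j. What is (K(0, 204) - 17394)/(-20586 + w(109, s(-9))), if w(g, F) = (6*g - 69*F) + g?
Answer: 17394/19271 ≈ 0.90260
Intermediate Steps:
K(R, j) = 0 (K(R, j) = -j + j = 0)
s(z) = -8 (s(z) = 0 - 8 = -8)
w(g, F) = -69*F + 7*g (w(g, F) = (-69*F + 6*g) + g = -69*F + 7*g)
(K(0, 204) - 17394)/(-20586 + w(109, s(-9))) = (0 - 17394)/(-20586 + (-69*(-8) + 7*109)) = -17394/(-20586 + (552 + 763)) = -17394/(-20586 + 1315) = -17394/(-19271) = -17394*(-1/19271) = 17394/19271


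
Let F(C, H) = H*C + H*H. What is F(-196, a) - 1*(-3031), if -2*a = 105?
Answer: 64309/4 ≈ 16077.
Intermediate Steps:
a = -105/2 (a = -½*105 = -105/2 ≈ -52.500)
F(C, H) = H² + C*H (F(C, H) = C*H + H² = H² + C*H)
F(-196, a) - 1*(-3031) = -105*(-196 - 105/2)/2 - 1*(-3031) = -105/2*(-497/2) + 3031 = 52185/4 + 3031 = 64309/4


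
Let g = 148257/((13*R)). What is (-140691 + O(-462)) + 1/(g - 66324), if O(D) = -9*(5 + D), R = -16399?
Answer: -1931153214457597/14139562845 ≈ -1.3658e+5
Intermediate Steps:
O(D) = -45 - 9*D
g = -148257/213187 (g = 148257/((13*(-16399))) = 148257/(-213187) = 148257*(-1/213187) = -148257/213187 ≈ -0.69543)
(-140691 + O(-462)) + 1/(g - 66324) = (-140691 + (-45 - 9*(-462))) + 1/(-148257/213187 - 66324) = (-140691 + (-45 + 4158)) + 1/(-14139562845/213187) = (-140691 + 4113) - 213187/14139562845 = -136578 - 213187/14139562845 = -1931153214457597/14139562845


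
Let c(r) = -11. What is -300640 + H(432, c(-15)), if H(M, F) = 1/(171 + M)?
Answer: -181285919/603 ≈ -3.0064e+5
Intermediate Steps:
-300640 + H(432, c(-15)) = -300640 + 1/(171 + 432) = -300640 + 1/603 = -181285919/603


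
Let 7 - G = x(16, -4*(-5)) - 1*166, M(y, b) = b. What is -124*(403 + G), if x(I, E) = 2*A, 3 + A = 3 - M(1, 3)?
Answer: -72168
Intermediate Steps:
A = -3 (A = -3 + (3 - 1*3) = -3 + (3 - 3) = -3 + 0 = -3)
x(I, E) = -6 (x(I, E) = 2*(-3) = -6)
G = 179 (G = 7 - (-6 - 1*166) = 7 - (-6 - 166) = 7 - 1*(-172) = 7 + 172 = 179)
-124*(403 + G) = -124*(403 + 179) = -124*582 = -72168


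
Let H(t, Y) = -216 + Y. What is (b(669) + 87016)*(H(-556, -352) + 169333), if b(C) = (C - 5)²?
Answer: 89093068680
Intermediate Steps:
b(C) = (-5 + C)²
(b(669) + 87016)*(H(-556, -352) + 169333) = ((-5 + 669)² + 87016)*((-216 - 352) + 169333) = (664² + 87016)*(-568 + 169333) = (440896 + 87016)*168765 = 527912*168765 = 89093068680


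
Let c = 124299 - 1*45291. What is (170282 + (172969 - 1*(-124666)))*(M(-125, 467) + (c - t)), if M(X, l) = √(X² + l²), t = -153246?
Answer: 108675594918 + 467917*√233714 ≈ 1.0890e+11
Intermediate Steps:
c = 79008 (c = 124299 - 45291 = 79008)
(170282 + (172969 - 1*(-124666)))*(M(-125, 467) + (c - t)) = (170282 + (172969 - 1*(-124666)))*(√((-125)² + 467²) + (79008 - 1*(-153246))) = (170282 + (172969 + 124666))*(√(15625 + 218089) + (79008 + 153246)) = (170282 + 297635)*(√233714 + 232254) = 467917*(232254 + √233714) = 108675594918 + 467917*√233714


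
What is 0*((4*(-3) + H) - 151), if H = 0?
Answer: 0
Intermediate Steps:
0*((4*(-3) + H) - 151) = 0*((4*(-3) + 0) - 151) = 0*((-12 + 0) - 151) = 0*(-12 - 151) = 0*(-163) = 0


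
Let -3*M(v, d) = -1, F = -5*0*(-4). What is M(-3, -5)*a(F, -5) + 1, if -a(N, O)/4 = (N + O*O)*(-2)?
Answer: 203/3 ≈ 67.667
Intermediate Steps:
F = 0 (F = 0*(-4) = 0)
M(v, d) = 1/3 (M(v, d) = -1/3*(-1) = 1/3)
a(N, O) = 8*N + 8*O**2 (a(N, O) = -4*(N + O*O)*(-2) = -4*(N + O**2)*(-2) = -4*(-2*N - 2*O**2) = 8*N + 8*O**2)
M(-3, -5)*a(F, -5) + 1 = (8*0 + 8*(-5)**2)/3 + 1 = (0 + 8*25)/3 + 1 = (0 + 200)/3 + 1 = (1/3)*200 + 1 = 200/3 + 1 = 203/3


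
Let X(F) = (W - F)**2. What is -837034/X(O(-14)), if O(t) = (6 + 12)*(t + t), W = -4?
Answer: -418517/125000 ≈ -3.3481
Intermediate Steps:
O(t) = 36*t (O(t) = 18*(2*t) = 36*t)
X(F) = (-4 - F)**2
-837034/X(O(-14)) = -837034/(4 + 36*(-14))**2 = -837034/(4 - 504)**2 = -837034/((-500)**2) = -837034/250000 = -837034*1/250000 = -418517/125000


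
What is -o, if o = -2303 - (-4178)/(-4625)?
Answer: 10655553/4625 ≈ 2303.9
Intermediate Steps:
o = -10655553/4625 (o = -2303 - (-4178)*(-1)/4625 = -2303 - 1*4178/4625 = -2303 - 4178/4625 = -10655553/4625 ≈ -2303.9)
-o = -1*(-10655553/4625) = 10655553/4625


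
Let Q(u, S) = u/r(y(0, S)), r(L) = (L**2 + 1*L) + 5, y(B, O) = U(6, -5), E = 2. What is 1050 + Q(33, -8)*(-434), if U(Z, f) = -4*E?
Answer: 49728/61 ≈ 815.21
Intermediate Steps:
U(Z, f) = -8 (U(Z, f) = -4*2 = -8)
y(B, O) = -8
r(L) = 5 + L + L**2 (r(L) = (L**2 + L) + 5 = (L + L**2) + 5 = 5 + L + L**2)
Q(u, S) = u/61 (Q(u, S) = u/(5 - 8 + (-8)**2) = u/(5 - 8 + 64) = u/61)
1050 + Q(33, -8)*(-434) = 1050 + ((1/61)*33)*(-434) = 1050 + (33/61)*(-434) = 1050 - 14322/61 = 49728/61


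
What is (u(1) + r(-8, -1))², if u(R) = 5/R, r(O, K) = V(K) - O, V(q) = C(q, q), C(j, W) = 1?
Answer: 196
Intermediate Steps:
V(q) = 1
r(O, K) = 1 - O
(u(1) + r(-8, -1))² = (5/1 + (1 - 1*(-8)))² = (5*1 + (1 + 8))² = (5 + 9)² = 14² = 196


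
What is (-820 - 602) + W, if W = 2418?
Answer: 996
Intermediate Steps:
(-820 - 602) + W = (-820 - 602) + 2418 = -1422 + 2418 = 996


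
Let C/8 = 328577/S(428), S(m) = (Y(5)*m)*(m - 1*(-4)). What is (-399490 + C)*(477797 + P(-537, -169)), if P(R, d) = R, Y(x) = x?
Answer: -1101629090944249/5778 ≈ -1.9066e+11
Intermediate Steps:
S(m) = 5*m*(4 + m) (S(m) = (5*m)*(m - 1*(-4)) = (5*m)*(m + 4) = (5*m)*(4 + m) = 5*m*(4 + m))
C = 328577/115560 (C = 8*(328577/((5*428*(4 + 428)))) = 8*(328577/((5*428*432))) = 8*(328577/924480) = 328577/115560 ≈ 2.8433)
(-399490 + C)*(477797 + P(-537, -169)) = (-399490 + 328577/115560)*(477797 - 537) = -46164735823/115560*477260 = -1101629090944249/5778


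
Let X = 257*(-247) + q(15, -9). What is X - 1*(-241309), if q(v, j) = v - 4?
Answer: 177841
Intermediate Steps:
q(v, j) = -4 + v
X = -63468 (X = 257*(-247) + (-4 + 15) = -63479 + 11 = -63468)
X - 1*(-241309) = -63468 - 1*(-241309) = -63468 + 241309 = 177841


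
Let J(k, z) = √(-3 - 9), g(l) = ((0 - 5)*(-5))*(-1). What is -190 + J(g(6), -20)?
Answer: -190 + 2*I*√3 ≈ -190.0 + 3.4641*I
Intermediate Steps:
g(l) = -25 (g(l) = -5*(-5)*(-1) = 25*(-1) = -25)
J(k, z) = 2*I*√3 (J(k, z) = √(-12) = 2*I*√3)
-190 + J(g(6), -20) = -190 + 2*I*√3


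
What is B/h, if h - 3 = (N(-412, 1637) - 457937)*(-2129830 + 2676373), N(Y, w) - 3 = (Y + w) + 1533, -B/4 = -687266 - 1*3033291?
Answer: -14882228/248773256565 ≈ -5.9822e-5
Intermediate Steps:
B = 14882228 (B = -4*(-687266 - 1*3033291) = -4*(-687266 - 3033291) = -4*(-3720557) = 14882228)
N(Y, w) = 1536 + Y + w (N(Y, w) = 3 + ((Y + w) + 1533) = 3 + (1533 + Y + w) = 1536 + Y + w)
h = -248773256565 (h = 3 + ((1536 - 412 + 1637) - 457937)*(-2129830 + 2676373) = 3 + (2761 - 457937)*546543 = 3 - 455176*546543 = 3 - 248773256568 = -248773256565)
B/h = 14882228/(-248773256565) = 14882228*(-1/248773256565) = -14882228/248773256565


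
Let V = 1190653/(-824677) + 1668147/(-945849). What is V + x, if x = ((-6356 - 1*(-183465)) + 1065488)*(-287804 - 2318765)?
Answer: -842139354951785734043535/260006638591 ≈ -3.2389e+12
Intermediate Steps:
V = -833953470972/260006638591 (V = 1190653*(-1/824677) + 1668147*(-1/945849) = -1190653/824677 - 556049/315283 = -833953470972/260006638591 ≈ -3.2074)
x = -3238914819693 (x = ((-6356 + 183465) + 1065488)*(-2606569) = (177109 + 1065488)*(-2606569) = 1242597*(-2606569) = -3238914819693)
V + x = -833953470972/260006638591 - 3238914819693 = -842139354951785734043535/260006638591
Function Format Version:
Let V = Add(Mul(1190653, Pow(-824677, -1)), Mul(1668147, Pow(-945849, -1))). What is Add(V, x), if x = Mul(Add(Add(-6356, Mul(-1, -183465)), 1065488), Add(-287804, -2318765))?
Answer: Rational(-842139354951785734043535, 260006638591) ≈ -3.2389e+12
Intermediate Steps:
V = Rational(-833953470972, 260006638591) (V = Add(Mul(1190653, Rational(-1, 824677)), Mul(1668147, Rational(-1, 945849))) = Add(Rational(-1190653, 824677), Rational(-556049, 315283)) = Rational(-833953470972, 260006638591) ≈ -3.2074)
x = -3238914819693 (x = Mul(Add(Add(-6356, 183465), 1065488), -2606569) = Mul(Add(177109, 1065488), -2606569) = Mul(1242597, -2606569) = -3238914819693)
Add(V, x) = Add(Rational(-833953470972, 260006638591), -3238914819693) = Rational(-842139354951785734043535, 260006638591)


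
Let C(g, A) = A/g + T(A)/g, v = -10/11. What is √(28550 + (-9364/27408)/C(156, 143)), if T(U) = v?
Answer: √22740006224124051/892473 ≈ 168.97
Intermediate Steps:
v = -10/11 (v = -10*1/11 = -10/11 ≈ -0.90909)
T(U) = -10/11
C(g, A) = -10/(11*g) + A/g (C(g, A) = A/g - 10/(11*g) = -10/(11*g) + A/g)
√(28550 + (-9364/27408)/C(156, 143)) = √(28550 + (-9364/27408)/(((-10/11 + 143)/156))) = √(28550 + (-9364*1/27408)/(((1/156)*(1563/11)))) = √(28550 - 2341/(6852*521/572)) = √(28550 - 2341/6852*572/521) = √(28550 - 334763/892473) = √(25479769387/892473) = √22740006224124051/892473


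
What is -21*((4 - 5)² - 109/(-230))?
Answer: -7119/230 ≈ -30.952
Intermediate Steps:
-21*((4 - 5)² - 109/(-230)) = -21*((-1)² - 109*(-1/230)) = -21*(1 + 109/230) = -21*339/230 = -7119/230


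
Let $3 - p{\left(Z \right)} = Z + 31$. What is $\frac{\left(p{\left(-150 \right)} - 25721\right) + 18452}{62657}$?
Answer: $- \frac{1021}{8951} \approx -0.11407$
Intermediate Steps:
$p{\left(Z \right)} = -28 - Z$ ($p{\left(Z \right)} = 3 - \left(Z + 31\right) = 3 - \left(31 + Z\right) = -28 - Z$)
$\frac{\left(p{\left(-150 \right)} - 25721\right) + 18452}{62657} = \frac{\left(\left(-28 - -150\right) - 25721\right) + 18452}{62657} = \left(\left(\left(-28 + 150\right) - 25721\right) + 18452\right) \frac{1}{62657} = \left(\left(122 - 25721\right) + 18452\right) \frac{1}{62657} = \left(-25599 + 18452\right) \frac{1}{62657} = \left(-7147\right) \frac{1}{62657} = - \frac{1021}{8951}$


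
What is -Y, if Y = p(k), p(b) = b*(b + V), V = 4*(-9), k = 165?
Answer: -21285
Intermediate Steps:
V = -36
p(b) = b*(-36 + b) (p(b) = b*(b - 36) = b*(-36 + b))
Y = 21285 (Y = 165*(-36 + 165) = 165*129 = 21285)
-Y = -1*21285 = -21285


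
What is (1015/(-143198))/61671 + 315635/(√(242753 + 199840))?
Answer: -1015/8831163858 + 315635*√49177/147531 ≈ 474.44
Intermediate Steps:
(1015/(-143198))/61671 + 315635/(√(242753 + 199840)) = (1015*(-1/143198))*(1/61671) + 315635/(√442593) = -1015/143198*1/61671 + 315635/((3*√49177)) = -1015/8831163858 + 315635*(√49177/147531) = -1015/8831163858 + 315635*√49177/147531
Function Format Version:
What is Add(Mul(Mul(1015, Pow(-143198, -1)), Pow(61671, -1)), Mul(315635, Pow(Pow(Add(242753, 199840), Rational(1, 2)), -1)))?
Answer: Add(Rational(-1015, 8831163858), Mul(Rational(315635, 147531), Pow(49177, Rational(1, 2)))) ≈ 474.44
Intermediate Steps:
Add(Mul(Mul(1015, Pow(-143198, -1)), Pow(61671, -1)), Mul(315635, Pow(Pow(Add(242753, 199840), Rational(1, 2)), -1))) = Add(Mul(Mul(1015, Rational(-1, 143198)), Rational(1, 61671)), Mul(315635, Pow(Pow(442593, Rational(1, 2)), -1))) = Add(Mul(Rational(-1015, 143198), Rational(1, 61671)), Mul(315635, Pow(Mul(3, Pow(49177, Rational(1, 2))), -1))) = Add(Rational(-1015, 8831163858), Mul(315635, Mul(Rational(1, 147531), Pow(49177, Rational(1, 2))))) = Add(Rational(-1015, 8831163858), Mul(Rational(315635, 147531), Pow(49177, Rational(1, 2))))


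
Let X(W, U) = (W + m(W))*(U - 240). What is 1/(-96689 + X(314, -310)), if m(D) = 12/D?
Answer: -157/42297373 ≈ -3.7118e-6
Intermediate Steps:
X(W, U) = (-240 + U)*(W + 12/W) (X(W, U) = (W + 12/W)*(U - 240) = (W + 12/W)*(-240 + U) = (-240 + U)*(W + 12/W))
1/(-96689 + X(314, -310)) = 1/(-96689 + (-2880 + 12*(-310) + 314²*(-240 - 310))/314) = 1/(-96689 + (-2880 - 3720 + 98596*(-550))/314) = 1/(-96689 + (-2880 - 3720 - 54227800)/314) = 1/(-96689 + (1/314)*(-54234400)) = 1/(-96689 - 27117200/157) = 1/(-42297373/157) = -157/42297373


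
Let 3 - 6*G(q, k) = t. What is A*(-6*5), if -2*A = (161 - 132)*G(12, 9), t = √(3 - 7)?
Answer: 435/2 - 145*I ≈ 217.5 - 145.0*I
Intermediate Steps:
t = 2*I (t = √(-4) = 2*I ≈ 2.0*I)
G(q, k) = ½ - I/3
A = -29/4 + 29*I/6 (A = -(161 - 132)*(½ - I/3)/2 = -29*(½ - I/3)/2 = -(29/2 - 29*I/3)/2 = -29/4 + 29*I/6 ≈ -7.25 + 4.8333*I)
A*(-6*5) = (-29/4 + 29*I/6)*(-6*5) = (-29/4 + 29*I/6)*(-30) = 435/2 - 145*I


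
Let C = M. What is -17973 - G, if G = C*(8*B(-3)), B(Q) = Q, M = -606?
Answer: -32517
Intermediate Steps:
C = -606
G = 14544 (G = -4848*(-3) = -606*(-24) = 14544)
-17973 - G = -17973 - 1*14544 = -17973 - 14544 = -32517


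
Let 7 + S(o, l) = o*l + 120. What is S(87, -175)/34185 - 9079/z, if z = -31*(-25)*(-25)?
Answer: 3514123/132466875 ≈ 0.026528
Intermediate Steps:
S(o, l) = 113 + l*o (S(o, l) = -7 + (o*l + 120) = -7 + (l*o + 120) = -7 + (120 + l*o) = 113 + l*o)
z = -19375 (z = 775*(-25) = -19375)
S(87, -175)/34185 - 9079/z = (113 - 175*87)/34185 - 9079/(-19375) = (113 - 15225)*(1/34185) - 9079*(-1/19375) = -15112*1/34185 + 9079/19375 = -15112/34185 + 9079/19375 = 3514123/132466875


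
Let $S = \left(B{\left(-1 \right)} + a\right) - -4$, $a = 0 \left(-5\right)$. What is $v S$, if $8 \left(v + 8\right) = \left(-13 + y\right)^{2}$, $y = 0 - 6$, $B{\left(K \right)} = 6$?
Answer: $\frac{1485}{4} \approx 371.25$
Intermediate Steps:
$a = 0$
$y = -6$ ($y = 0 - 6 = -6$)
$S = 10$ ($S = \left(6 + 0\right) - -4 = 6 + 4 = 10$)
$v = \frac{297}{8}$ ($v = -8 + \frac{\left(-13 - 6\right)^{2}}{8} = -8 + \frac{\left(-19\right)^{2}}{8} = -8 + \frac{1}{8} \cdot 361 = -8 + \frac{361}{8} = \frac{297}{8} \approx 37.125$)
$v S = \frac{297}{8} \cdot 10 = \frac{1485}{4}$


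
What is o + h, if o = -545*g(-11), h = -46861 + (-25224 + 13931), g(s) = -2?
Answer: -57064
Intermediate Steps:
h = -58154 (h = -46861 - 11293 = -58154)
o = 1090 (o = -545*(-2) = 1090)
o + h = 1090 - 58154 = -57064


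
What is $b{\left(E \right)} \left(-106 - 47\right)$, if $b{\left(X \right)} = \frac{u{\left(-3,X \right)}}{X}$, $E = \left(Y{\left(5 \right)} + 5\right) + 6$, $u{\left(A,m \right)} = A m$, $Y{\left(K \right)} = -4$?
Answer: $459$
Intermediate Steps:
$E = 7$ ($E = \left(-4 + 5\right) + 6 = 1 + 6 = 7$)
$b{\left(X \right)} = -3$ ($b{\left(X \right)} = \frac{\left(-3\right) X}{X} = -3$)
$b{\left(E \right)} \left(-106 - 47\right) = - 3 \left(-106 - 47\right) = \left(-3\right) \left(-153\right) = 459$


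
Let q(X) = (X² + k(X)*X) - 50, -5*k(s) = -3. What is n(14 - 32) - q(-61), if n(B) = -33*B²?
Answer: -71632/5 ≈ -14326.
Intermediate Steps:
k(s) = ⅗ (k(s) = -⅕*(-3) = ⅗)
q(X) = -50 + X² + 3*X/5 (q(X) = (X² + 3*X/5) - 50 = -50 + X² + 3*X/5)
n(14 - 32) - q(-61) = -33*(14 - 32)² - (-50 + (-61)² + (⅗)*(-61)) = -33*(-18)² - (-50 + 3721 - 183/5) = -33*324 - 1*18172/5 = -10692 - 18172/5 = -71632/5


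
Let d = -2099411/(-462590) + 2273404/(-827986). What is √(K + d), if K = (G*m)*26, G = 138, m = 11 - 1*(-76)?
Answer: 3*√45611799397787758159810/1146760610 ≈ 558.71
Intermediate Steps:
m = 87 (m = 11 + 76 = 87)
d = 2055775329/1146760610 (d = -2099411*(-1/462590) + 2273404*(-1/827986) = 2099411/462590 - 1136702/413993 = 2055775329/1146760610 ≈ 1.7927)
K = 312156 (K = (138*87)*26 = 12006*26 = 312156)
√(K + d) = √(312156 + 2055775329/1146760610) = √(357970260750489/1146760610) = 3*√45611799397787758159810/1146760610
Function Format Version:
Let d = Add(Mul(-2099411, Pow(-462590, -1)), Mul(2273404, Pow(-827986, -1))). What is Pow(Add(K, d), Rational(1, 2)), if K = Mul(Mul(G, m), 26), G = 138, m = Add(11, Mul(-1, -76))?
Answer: Mul(Rational(3, 1146760610), Pow(45611799397787758159810, Rational(1, 2))) ≈ 558.71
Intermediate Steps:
m = 87 (m = Add(11, 76) = 87)
d = Rational(2055775329, 1146760610) (d = Add(Mul(-2099411, Rational(-1, 462590)), Mul(2273404, Rational(-1, 827986))) = Add(Rational(2099411, 462590), Rational(-1136702, 413993)) = Rational(2055775329, 1146760610) ≈ 1.7927)
K = 312156 (K = Mul(Mul(138, 87), 26) = Mul(12006, 26) = 312156)
Pow(Add(K, d), Rational(1, 2)) = Pow(Add(312156, Rational(2055775329, 1146760610)), Rational(1, 2)) = Pow(Rational(357970260750489, 1146760610), Rational(1, 2)) = Mul(Rational(3, 1146760610), Pow(45611799397787758159810, Rational(1, 2)))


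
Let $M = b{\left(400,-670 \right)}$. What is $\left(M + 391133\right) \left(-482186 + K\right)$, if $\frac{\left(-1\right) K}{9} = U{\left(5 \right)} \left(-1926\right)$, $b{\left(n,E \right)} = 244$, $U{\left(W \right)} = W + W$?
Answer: $-120875220942$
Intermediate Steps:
$U{\left(W \right)} = 2 W$
$K = 173340$ ($K = - 9 \cdot 2 \cdot 5 \left(-1926\right) = - 9 \cdot 10 \left(-1926\right) = \left(-9\right) \left(-19260\right) = 173340$)
$M = 244$
$\left(M + 391133\right) \left(-482186 + K\right) = \left(244 + 391133\right) \left(-482186 + 173340\right) = 391377 \left(-308846\right) = -120875220942$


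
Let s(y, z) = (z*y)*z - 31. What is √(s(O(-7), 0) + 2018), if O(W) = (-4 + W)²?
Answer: √1987 ≈ 44.576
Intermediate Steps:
s(y, z) = -31 + y*z² (s(y, z) = (y*z)*z - 31 = y*z² - 31 = -31 + y*z²)
√(s(O(-7), 0) + 2018) = √((-31 + (-4 - 7)²*0²) + 2018) = √((-31 + (-11)²*0) + 2018) = √((-31 + 121*0) + 2018) = √((-31 + 0) + 2018) = √(-31 + 2018) = √1987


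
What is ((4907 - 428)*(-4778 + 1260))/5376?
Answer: -2626187/896 ≈ -2931.0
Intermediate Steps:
((4907 - 428)*(-4778 + 1260))/5376 = (4479*(-3518))*(1/5376) = -15757122*1/5376 = -2626187/896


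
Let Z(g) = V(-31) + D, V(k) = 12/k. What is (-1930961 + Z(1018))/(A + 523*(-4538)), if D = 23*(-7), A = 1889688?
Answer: 29932397/7497133 ≈ 3.9925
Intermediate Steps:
D = -161
Z(g) = -5003/31 (Z(g) = 12/(-31) - 161 = 12*(-1/31) - 161 = -12/31 - 161 = -5003/31)
(-1930961 + Z(1018))/(A + 523*(-4538)) = (-1930961 - 5003/31)/(1889688 + 523*(-4538)) = -59864794/(31*(1889688 - 2373374)) = -59864794/31/(-483686) = -59864794/31*(-1/483686) = 29932397/7497133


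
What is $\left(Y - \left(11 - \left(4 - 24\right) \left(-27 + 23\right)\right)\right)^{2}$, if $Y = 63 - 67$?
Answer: $4225$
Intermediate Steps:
$Y = -4$
$\left(Y - \left(11 - \left(4 - 24\right) \left(-27 + 23\right)\right)\right)^{2} = \left(-4 - \left(11 - \left(4 - 24\right) \left(-27 + 23\right)\right)\right)^{2} = \left(-4 - -69\right)^{2} = \left(-4 + \left(80 - 11\right)\right)^{2} = \left(-4 + 69\right)^{2} = 65^{2} = 4225$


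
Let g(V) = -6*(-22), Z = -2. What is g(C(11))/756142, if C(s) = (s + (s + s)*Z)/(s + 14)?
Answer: 66/378071 ≈ 0.00017457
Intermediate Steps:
C(s) = -3*s/(14 + s) (C(s) = (s + (s + s)*(-2))/(s + 14) = (s + (2*s)*(-2))/(14 + s) = (s - 4*s)/(14 + s) = (-3*s)/(14 + s) = -3*s/(14 + s))
g(V) = 132
g(C(11))/756142 = 132/756142 = 132*(1/756142) = 66/378071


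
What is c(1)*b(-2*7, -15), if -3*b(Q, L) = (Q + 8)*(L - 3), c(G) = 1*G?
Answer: -36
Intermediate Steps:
c(G) = G
b(Q, L) = -(-3 + L)*(8 + Q)/3 (b(Q, L) = -(Q + 8)*(L - 3)/3 = -(8 + Q)*(-3 + L)/3 = -(-3 + L)*(8 + Q)/3)
c(1)*b(-2*7, -15) = 1*(8 - 2*7 - 8/3*(-15) - 1/3*(-15)*(-2*7)) = 1*(8 - 14 + 40 - 1/3*(-15)*(-14)) = 1*(8 - 14 + 40 - 70) = 1*(-36) = -36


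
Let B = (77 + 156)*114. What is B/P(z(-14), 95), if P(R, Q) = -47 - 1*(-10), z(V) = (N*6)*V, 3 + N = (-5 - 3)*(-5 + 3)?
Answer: -26562/37 ≈ -717.89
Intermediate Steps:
N = 13 (N = -3 + (-5 - 3)*(-5 + 3) = -3 - 8*(-2) = -3 + 16 = 13)
z(V) = 78*V (z(V) = (13*6)*V = 78*V)
P(R, Q) = -37 (P(R, Q) = -47 + 10 = -37)
B = 26562 (B = 233*114 = 26562)
B/P(z(-14), 95) = 26562/(-37) = 26562*(-1/37) = -26562/37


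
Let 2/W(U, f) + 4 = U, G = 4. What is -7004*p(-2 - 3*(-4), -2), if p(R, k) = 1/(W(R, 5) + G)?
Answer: -21012/13 ≈ -1616.3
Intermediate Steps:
W(U, f) = 2/(-4 + U)
p(R, k) = 1/(4 + 2/(-4 + R)) (p(R, k) = 1/(2/(-4 + R) + 4) = 1/(4 + 2/(-4 + R)))
-7004*p(-2 - 3*(-4), -2) = -3502*(-4 + (-2 - 3*(-4)))/(-7 + 2*(-2 - 3*(-4))) = -3502*(-4 + (-2 + 12))/(-7 + 2*(-2 + 12)) = -3502*(-4 + 10)/(-7 + 2*10) = -3502*6/(-7 + 20) = -3502*6/13 = -7004*3/13 = -21012/13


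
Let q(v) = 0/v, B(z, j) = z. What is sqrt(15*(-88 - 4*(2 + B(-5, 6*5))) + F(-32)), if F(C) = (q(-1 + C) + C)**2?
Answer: 2*I*sqrt(29) ≈ 10.77*I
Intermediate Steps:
q(v) = 0
F(C) = C**2 (F(C) = (0 + C)**2 = C**2)
sqrt(15*(-88 - 4*(2 + B(-5, 6*5))) + F(-32)) = sqrt(15*(-88 - 4*(2 - 5)) + (-32)**2) = sqrt(15*(-88 - 4*(-3)) + 1024) = sqrt(15*(-88 + 12) + 1024) = sqrt(15*(-76) + 1024) = sqrt(-1140 + 1024) = sqrt(-116) = 2*I*sqrt(29)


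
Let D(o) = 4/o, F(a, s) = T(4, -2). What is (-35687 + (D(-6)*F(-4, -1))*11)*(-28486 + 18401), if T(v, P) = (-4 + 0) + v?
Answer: 359903395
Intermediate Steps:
T(v, P) = -4 + v
F(a, s) = 0 (F(a, s) = -4 + 4 = 0)
(-35687 + (D(-6)*F(-4, -1))*11)*(-28486 + 18401) = (-35687 + ((4/(-6))*0)*11)*(-28486 + 18401) = (-35687 + ((4*(-⅙))*0)*11)*(-10085) = (-35687 - ⅔*0*11)*(-10085) = (-35687 + 0*11)*(-10085) = (-35687 + 0)*(-10085) = -35687*(-10085) = 359903395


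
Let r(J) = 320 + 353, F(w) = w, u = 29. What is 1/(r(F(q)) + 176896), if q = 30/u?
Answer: 1/177569 ≈ 5.6316e-6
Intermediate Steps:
q = 30/29 ≈ 1.0345
r(J) = 673
1/(r(F(q)) + 176896) = 1/(673 + 176896) = 1/177569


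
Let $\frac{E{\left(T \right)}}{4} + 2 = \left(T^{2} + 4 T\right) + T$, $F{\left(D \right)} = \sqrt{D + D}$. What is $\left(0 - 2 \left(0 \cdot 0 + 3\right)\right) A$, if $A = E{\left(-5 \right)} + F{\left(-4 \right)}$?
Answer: $48 - 12 i \sqrt{2} \approx 48.0 - 16.971 i$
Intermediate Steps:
$F{\left(D \right)} = \sqrt{2} \sqrt{D}$ ($F{\left(D \right)} = \sqrt{2 D} = \sqrt{2} \sqrt{D}$)
$E{\left(T \right)} = -8 + 4 T^{2} + 20 T$ ($E{\left(T \right)} = -8 + 4 \left(\left(T^{2} + 4 T\right) + T\right) = -8 + 4 \left(T^{2} + 5 T\right) = -8 + \left(4 T^{2} + 20 T\right) = -8 + 4 T^{2} + 20 T$)
$A = -8 + 2 i \sqrt{2}$ ($A = \left(-8 + 4 \left(-5\right)^{2} + 20 \left(-5\right)\right) + \sqrt{2} \sqrt{-4} = \left(-8 + 4 \cdot 25 - 100\right) + \sqrt{2} \cdot 2 i = \left(-8 + 100 - 100\right) + 2 i \sqrt{2} = -8 + 2 i \sqrt{2} \approx -8.0 + 2.8284 i$)
$\left(0 - 2 \left(0 \cdot 0 + 3\right)\right) A = \left(0 - 2 \left(0 \cdot 0 + 3\right)\right) \left(-8 + 2 i \sqrt{2}\right) = \left(0 - 2 \left(0 + 3\right)\right) \left(-8 + 2 i \sqrt{2}\right) = \left(0 - 6\right) \left(-8 + 2 i \sqrt{2}\right) = - 6 \left(-8 + 2 i \sqrt{2}\right) = 48 - 12 i \sqrt{2}$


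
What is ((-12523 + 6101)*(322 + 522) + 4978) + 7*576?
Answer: -5411158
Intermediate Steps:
((-12523 + 6101)*(322 + 522) + 4978) + 7*576 = (-6422*844 + 4978) + 4032 = (-5420168 + 4978) + 4032 = -5415190 + 4032 = -5411158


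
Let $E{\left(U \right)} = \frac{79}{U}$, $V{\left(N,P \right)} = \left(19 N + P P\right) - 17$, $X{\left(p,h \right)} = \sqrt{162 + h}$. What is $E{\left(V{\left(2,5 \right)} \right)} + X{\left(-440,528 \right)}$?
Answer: $\frac{79}{46} + \sqrt{690} \approx 27.985$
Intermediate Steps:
$V{\left(N,P \right)} = -17 + P^{2} + 19 N$ ($V{\left(N,P \right)} = \left(19 N + P^{2}\right) - 17 = \left(P^{2} + 19 N\right) - 17 = -17 + P^{2} + 19 N$)
$E{\left(V{\left(2,5 \right)} \right)} + X{\left(-440,528 \right)} = \frac{79}{-17 + 5^{2} + 19 \cdot 2} + \sqrt{162 + 528} = \frac{79}{-17 + 25 + 38} + \sqrt{690} = \frac{79}{46} + \sqrt{690}$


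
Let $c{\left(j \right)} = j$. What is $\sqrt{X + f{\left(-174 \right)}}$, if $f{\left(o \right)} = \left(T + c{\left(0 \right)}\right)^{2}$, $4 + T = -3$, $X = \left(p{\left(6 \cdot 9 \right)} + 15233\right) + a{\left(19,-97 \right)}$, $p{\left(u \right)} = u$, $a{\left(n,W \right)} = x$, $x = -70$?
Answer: $\sqrt{15266} \approx 123.56$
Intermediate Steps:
$a{\left(n,W \right)} = -70$
$X = 15217$ ($X = \left(6 \cdot 9 + 15233\right) - 70 = \left(54 + 15233\right) - 70 = 15287 - 70 = 15217$)
$T = -7$ ($T = -4 - 3 = -7$)
$f{\left(o \right)} = 49$ ($f{\left(o \right)} = \left(-7 + 0\right)^{2} = \left(-7\right)^{2} = 49$)
$\sqrt{X + f{\left(-174 \right)}} = \sqrt{15217 + 49} = \sqrt{15266}$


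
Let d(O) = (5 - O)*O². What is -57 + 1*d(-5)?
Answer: 193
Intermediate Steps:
d(O) = O²*(5 - O)
-57 + 1*d(-5) = -57 + 1*((-5)²*(5 - 1*(-5))) = -57 + 1*(25*(5 + 5)) = -57 + 1*(25*10) = -57 + 1*250 = -57 + 250 = 193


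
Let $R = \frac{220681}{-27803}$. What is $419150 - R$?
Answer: $\frac{11653848131}{27803} \approx 4.1916 \cdot 10^{5}$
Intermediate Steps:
$R = - \frac{220681}{27803}$ ($R = 220681 \left(- \frac{1}{27803}\right) = - \frac{220681}{27803} \approx -7.9373$)
$419150 - R = 419150 - - \frac{220681}{27803} = 419150 + \frac{220681}{27803} = \frac{11653848131}{27803}$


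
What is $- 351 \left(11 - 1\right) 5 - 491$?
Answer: $-18041$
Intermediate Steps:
$- 351 \left(11 - 1\right) 5 - 491 = - 351 \cdot 10 \cdot 5 - 491 = \left(-351\right) 50 - 491 = -17550 - 491 = -18041$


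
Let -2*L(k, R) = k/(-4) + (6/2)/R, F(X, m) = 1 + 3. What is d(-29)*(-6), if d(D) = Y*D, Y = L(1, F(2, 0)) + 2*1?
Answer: 609/2 ≈ 304.50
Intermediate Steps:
F(X, m) = 4
L(k, R) = -3/(2*R) + k/8 (L(k, R) = -(k/(-4) + (6/2)/R)/2 = -(k*(-1/4) + (6*(1/2))/R)/2 = -(-k/4 + 3/R)/2 = -(3/R - k/4)/2 = -3/(2*R) + k/8)
Y = 7/4 (Y = (1/8)*(-12 + 4*1)/4 + 2*1 = (1/8)*(1/4)*(-12 + 4) + 2 = (1/8)*(1/4)*(-8) + 2 = -1/4 + 2 = 7/4 ≈ 1.7500)
d(D) = 7*D/4
d(-29)*(-6) = ((7/4)*(-29))*(-6) = -203/4*(-6) = 609/2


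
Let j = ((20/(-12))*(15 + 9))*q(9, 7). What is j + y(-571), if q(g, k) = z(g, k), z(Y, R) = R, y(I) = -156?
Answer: -436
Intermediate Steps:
q(g, k) = k
j = -280 (j = ((20/(-12))*(15 + 9))*7 = ((20*(-1/12))*24)*7 = -5/3*24*7 = -40*7 = -280)
j + y(-571) = -280 - 156 = -436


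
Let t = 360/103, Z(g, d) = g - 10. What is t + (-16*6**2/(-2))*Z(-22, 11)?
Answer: -948888/103 ≈ -9212.5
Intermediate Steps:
Z(g, d) = -10 + g
t = 360/103 (t = 360*(1/103) = 360/103 ≈ 3.4951)
t + (-16*6**2/(-2))*Z(-22, 11) = 360/103 + (-16*6**2/(-2))*(-10 - 22) = 360/103 - 576*(-1)/2*(-32) = 360/103 - 16*(-18)*(-32) = 360/103 + 288*(-32) = 360/103 - 9216 = -948888/103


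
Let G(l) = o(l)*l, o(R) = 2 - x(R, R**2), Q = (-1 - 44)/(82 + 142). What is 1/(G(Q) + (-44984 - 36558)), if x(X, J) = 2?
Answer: -1/81542 ≈ -1.2264e-5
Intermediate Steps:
Q = -45/224 ≈ -0.20089
o(R) = 0 (o(R) = 2 - 1*2 = 2 - 2 = 0)
G(l) = 0 (G(l) = 0*l = 0)
1/(G(Q) + (-44984 - 36558)) = 1/(0 + (-44984 - 36558)) = 1/(0 - 81542) = 1/(-81542) = -1/81542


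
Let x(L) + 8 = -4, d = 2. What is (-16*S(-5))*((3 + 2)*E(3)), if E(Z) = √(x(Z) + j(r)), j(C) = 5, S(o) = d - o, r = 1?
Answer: -560*I*√7 ≈ -1481.6*I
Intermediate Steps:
x(L) = -12 (x(L) = -8 - 4 = -12)
S(o) = 2 - o
E(Z) = I*√7 (E(Z) = √(-12 + 5) = √(-7) = I*√7)
(-16*S(-5))*((3 + 2)*E(3)) = (-16*(2 - 1*(-5)))*((3 + 2)*(I*√7)) = (-16*(2 + 5))*(5*(I*√7)) = (-16*7)*(5*I*√7) = -560*I*√7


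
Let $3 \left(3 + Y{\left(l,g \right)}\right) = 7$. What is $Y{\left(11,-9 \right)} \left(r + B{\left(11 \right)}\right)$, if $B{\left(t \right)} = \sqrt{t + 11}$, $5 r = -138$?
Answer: $\frac{92}{5} - \frac{2 \sqrt{22}}{3} \approx 15.273$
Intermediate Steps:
$Y{\left(l,g \right)} = - \frac{2}{3}$ ($Y{\left(l,g \right)} = -3 + \frac{1}{3} \cdot 7 = -3 + \frac{7}{3} = - \frac{2}{3}$)
$r = - \frac{138}{5}$ ($r = \frac{1}{5} \left(-138\right) = - \frac{138}{5} \approx -27.6$)
$B{\left(t \right)} = \sqrt{11 + t}$
$Y{\left(11,-9 \right)} \left(r + B{\left(11 \right)}\right) = - \frac{2 \left(- \frac{138}{5} + \sqrt{11 + 11}\right)}{3} = - \frac{2 \left(- \frac{138}{5} + \sqrt{22}\right)}{3} = \frac{92}{5} - \frac{2 \sqrt{22}}{3}$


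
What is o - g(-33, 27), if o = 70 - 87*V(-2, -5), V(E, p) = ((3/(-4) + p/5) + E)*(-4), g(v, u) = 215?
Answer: -1450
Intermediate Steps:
V(E, p) = 3 - 4*E - 4*p/5 (V(E, p) = ((3*(-1/4) + p*(1/5)) + E)*(-4) = ((-3/4 + p/5) + E)*(-4) = (-3/4 + E + p/5)*(-4) = 3 - 4*E - 4*p/5)
o = -1235 (o = 70 - 87*(3 - 4*(-2) - 4/5*(-5)) = 70 - 87*(3 + 8 + 4) = 70 - 87*15 = 70 - 1305 = -1235)
o - g(-33, 27) = -1235 - 1*215 = -1235 - 215 = -1450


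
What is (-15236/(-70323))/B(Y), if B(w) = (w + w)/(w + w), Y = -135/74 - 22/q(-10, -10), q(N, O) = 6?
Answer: 15236/70323 ≈ 0.21666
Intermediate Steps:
Y = -1219/222 (Y = -135/74 - 22/6 = -135*1/74 - 22*⅙ = -135/74 - 11/3 = -1219/222 ≈ -5.4910)
B(w) = 1 (B(w) = (2*w)/((2*w)) = (2*w)*(1/(2*w)) = 1)
(-15236/(-70323))/B(Y) = -15236/(-70323)/1 = -15236*(-1/70323)*1 = (15236/70323)*1 = 15236/70323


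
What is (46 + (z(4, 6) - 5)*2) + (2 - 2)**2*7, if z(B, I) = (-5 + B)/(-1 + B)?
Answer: 106/3 ≈ 35.333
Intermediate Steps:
z(B, I) = (-5 + B)/(-1 + B)
(46 + (z(4, 6) - 5)*2) + (2 - 2)**2*7 = (46 + ((-5 + 4)/(-1 + 4) - 5)*2) + (2 - 2)**2*7 = (46 + (-1/3 - 5)*2) + 0**2*7 = (46 + ((1/3)*(-1) - 5)*2) + 0*7 = (46 + (-1/3 - 5)*2) + 0 = (46 - 16/3*2) + 0 = (46 - 32/3) + 0 = 106/3 + 0 = 106/3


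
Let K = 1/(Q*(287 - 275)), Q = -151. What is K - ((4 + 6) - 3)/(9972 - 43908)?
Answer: -253/732048 ≈ -0.00034561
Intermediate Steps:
K = -1/1812 (K = 1/(-151*(287 - 275)) = 1/(-151*12) = 1/(-1812) = -1/1812 ≈ -0.00055188)
K - ((4 + 6) - 3)/(9972 - 43908) = -1/1812 - ((4 + 6) - 3)/(9972 - 43908) = -1/1812 - (10 - 3)/(-33936) = -1/1812 - (-1)*7/33936 = -1/1812 - 1*(-1/4848) = -1/1812 + 1/4848 = -253/732048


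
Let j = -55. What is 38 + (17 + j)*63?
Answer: -2356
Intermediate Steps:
38 + (17 + j)*63 = 38 + (17 - 55)*63 = 38 - 38*63 = 38 - 2394 = -2356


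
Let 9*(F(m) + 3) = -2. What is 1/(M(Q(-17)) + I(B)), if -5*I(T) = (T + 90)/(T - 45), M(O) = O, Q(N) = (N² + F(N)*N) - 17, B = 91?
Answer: 2070/674801 ≈ 0.0030676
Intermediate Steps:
F(m) = -29/9 (F(m) = -3 + (⅑)*(-2) = -3 - 2/9 = -29/9)
Q(N) = -17 + N² - 29*N/9 (Q(N) = (N² - 29*N/9) - 17 = -17 + N² - 29*N/9)
I(T) = -(90 + T)/(5*(-45 + T)) (I(T) = -(T + 90)/(5*(T - 45)) = -(90 + T)/(5*(-45 + T)))
1/(M(Q(-17)) + I(B)) = 1/((-17 + (-17)² - 29/9*(-17)) + (-90 - 1*91)/(5*(-45 + 91))) = 1/((-17 + 289 + 493/9) + (⅕)*(-90 - 91)/46) = 1/(2941/9 + (⅕)*(1/46)*(-181)) = 1/(2941/9 - 181/230) = 1/(674801/2070) = 2070/674801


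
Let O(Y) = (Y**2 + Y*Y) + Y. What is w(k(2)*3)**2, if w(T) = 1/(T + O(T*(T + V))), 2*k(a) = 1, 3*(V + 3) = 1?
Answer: 64/2209 ≈ 0.028972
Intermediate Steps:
V = -8/3 (V = -3 + (1/3)*1 = -3 + 1/3 = -8/3 ≈ -2.6667)
k(a) = 1/2 (k(a) = (1/2)*1 = 1/2)
O(Y) = Y + 2*Y**2 (O(Y) = (Y**2 + Y**2) + Y = 2*Y**2 + Y = Y + 2*Y**2)
w(T) = 1/(T + T*(1 + 2*T*(-8/3 + T))*(-8/3 + T)) (w(T) = 1/(T + (T*(T - 8/3))*(1 + 2*(T*(T - 8/3)))) = 1/(T + (T*(-8/3 + T))*(1 + 2*(T*(-8/3 + T)))) = 1/(T + (T*(-8/3 + T))*(1 + 2*T*(-8/3 + T))) = 1/(T + T*(1 + 2*T*(-8/3 + T))*(-8/3 + T)))
w(k(2)*3)**2 = (9/((((1/2)*3))*(-15 - 96*((1/2)*3)**2 + 18*((1/2)*3)**3 + 137*((1/2)*3))))**2 = (9/((3/2)*(-15 - 96*(3/2)**2 + 18*(3/2)**3 + 137*(3/2))))**2 = (9*(2/3)/(-15 - 96*9/4 + 18*(27/8) + 411/2))**2 = (9*(2/3)/(-15 - 216 + 243/4 + 411/2))**2 = (9*(2/3)/(141/4))**2 = (9*(2/3)*(4/141))**2 = (8/47)**2 = 64/2209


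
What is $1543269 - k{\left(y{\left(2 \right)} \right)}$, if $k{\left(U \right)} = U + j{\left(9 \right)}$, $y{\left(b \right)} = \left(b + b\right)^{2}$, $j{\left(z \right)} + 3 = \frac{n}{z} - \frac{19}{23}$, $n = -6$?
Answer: $\frac{106484767}{69} \approx 1.5433 \cdot 10^{6}$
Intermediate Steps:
$j{\left(z \right)} = - \frac{88}{23} - \frac{6}{z}$ ($j{\left(z \right)} = -3 - \left(\frac{19}{23} + \frac{6}{z}\right) = - \frac{88}{23} - \frac{6}{z}$)
$y{\left(b \right)} = 4 b^{2}$ ($y{\left(b \right)} = \left(2 b\right)^{2} = 4 b^{2}$)
$k{\left(U \right)} = - \frac{310}{69} + U$ ($k{\left(U \right)} = U - \left(\frac{88}{23} + \frac{6}{9}\right) = U - \frac{310}{69} = - \frac{310}{69} + U$)
$1543269 - k{\left(y{\left(2 \right)} \right)} = 1543269 - \left(- \frac{310}{69} + 4 \cdot 2^{2}\right) = 1543269 - \left(- \frac{310}{69} + 4 \cdot 4\right) = 1543269 - \left(- \frac{310}{69} + 16\right) = 1543269 - \frac{794}{69} = \frac{106484767}{69}$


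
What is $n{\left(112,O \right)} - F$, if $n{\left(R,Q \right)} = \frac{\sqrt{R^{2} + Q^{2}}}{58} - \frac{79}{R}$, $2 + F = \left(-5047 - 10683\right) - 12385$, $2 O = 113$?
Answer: $\frac{3149025}{112} + \frac{\sqrt{62945}}{116} \approx 28118.0$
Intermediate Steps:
$O = \frac{113}{2}$ ($O = \frac{1}{2} \cdot 113 = \frac{113}{2} \approx 56.5$)
$F = -28117$ ($F = -2 - 28115 = -28117$)
$n{\left(R,Q \right)} = - \frac{79}{R} + \frac{\sqrt{Q^{2} + R^{2}}}{58}$ ($n{\left(R,Q \right)} = \sqrt{Q^{2} + R^{2}} \cdot \frac{1}{58} - \frac{79}{R} = \frac{\sqrt{Q^{2} + R^{2}}}{58} - \frac{79}{R} = - \frac{79}{R} + \frac{\sqrt{Q^{2} + R^{2}}}{58}$)
$n{\left(112,O \right)} - F = \left(- \frac{79}{112} + \frac{\sqrt{\left(\frac{113}{2}\right)^{2} + 112^{2}}}{58}\right) - -28117 = \left(\left(-79\right) \frac{1}{112} + \frac{\sqrt{\frac{12769}{4} + 12544}}{58}\right) + 28117 = \left(- \frac{79}{112} + \frac{\sqrt{\frac{62945}{4}}}{58}\right) + 28117 = \left(- \frac{79}{112} + \frac{\frac{1}{2} \sqrt{62945}}{58}\right) + 28117 = \left(- \frac{79}{112} + \frac{\sqrt{62945}}{116}\right) + 28117 = \frac{3149025}{112} + \frac{\sqrt{62945}}{116}$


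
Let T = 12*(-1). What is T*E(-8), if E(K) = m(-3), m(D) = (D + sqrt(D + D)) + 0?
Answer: 36 - 12*I*sqrt(6) ≈ 36.0 - 29.394*I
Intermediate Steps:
m(D) = D + sqrt(2)*sqrt(D) (m(D) = (D + sqrt(2*D)) + 0 = (D + sqrt(2)*sqrt(D)) + 0 = D + sqrt(2)*sqrt(D))
T = -12
E(K) = -3 + I*sqrt(6) (E(K) = -3 + sqrt(2)*sqrt(-3) = -3 + sqrt(2)*(I*sqrt(3)) = -3 + I*sqrt(6))
T*E(-8) = -12*(-3 + I*sqrt(6)) = 36 - 12*I*sqrt(6)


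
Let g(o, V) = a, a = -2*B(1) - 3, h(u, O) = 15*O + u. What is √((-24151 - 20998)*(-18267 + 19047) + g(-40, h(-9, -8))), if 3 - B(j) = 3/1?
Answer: I*√35216223 ≈ 5934.3*I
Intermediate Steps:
B(j) = 0 (B(j) = 3 - 3/1 = 3 - 3 = 0)
h(u, O) = u + 15*O
a = -3 (a = -2*0 - 3 = 0 - 3 = -3)
g(o, V) = -3
√((-24151 - 20998)*(-18267 + 19047) + g(-40, h(-9, -8))) = √((-24151 - 20998)*(-18267 + 19047) - 3) = √(-45149*780 - 3) = √(-35216220 - 3) = √(-35216223) = I*√35216223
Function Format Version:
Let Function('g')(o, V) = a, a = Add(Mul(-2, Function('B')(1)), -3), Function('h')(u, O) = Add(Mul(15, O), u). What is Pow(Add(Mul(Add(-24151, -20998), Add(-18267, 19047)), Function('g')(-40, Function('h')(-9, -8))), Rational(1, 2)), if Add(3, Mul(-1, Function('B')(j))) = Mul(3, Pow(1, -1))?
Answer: Mul(I, Pow(35216223, Rational(1, 2))) ≈ Mul(5934.3, I)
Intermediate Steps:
Function('B')(j) = 0 (Function('B')(j) = Add(3, Mul(-1, Mul(3, Pow(1, -1)))) = Add(3, Mul(-1, Mul(3, 1))) = Add(3, Mul(-1, 3)) = Add(3, -3) = 0)
Function('h')(u, O) = Add(u, Mul(15, O))
a = -3 (a = Add(Mul(-2, 0), -3) = Add(0, -3) = -3)
Function('g')(o, V) = -3
Pow(Add(Mul(Add(-24151, -20998), Add(-18267, 19047)), Function('g')(-40, Function('h')(-9, -8))), Rational(1, 2)) = Pow(Add(Mul(Add(-24151, -20998), Add(-18267, 19047)), -3), Rational(1, 2)) = Pow(Add(Mul(-45149, 780), -3), Rational(1, 2)) = Pow(Add(-35216220, -3), Rational(1, 2)) = Pow(-35216223, Rational(1, 2)) = Mul(I, Pow(35216223, Rational(1, 2)))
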